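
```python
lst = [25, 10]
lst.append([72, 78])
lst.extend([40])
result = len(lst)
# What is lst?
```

After line 1: lst = [25, 10]
After line 2 (append adds [72, 78] as single element): lst = [25, 10, [72, 78]]
After line 3 (extend unpacks [40], adds 40): lst = [25, 10, [72, 78], 40]
After line 4: result = len(lst) = 4

[25, 10, [72, 78], 40]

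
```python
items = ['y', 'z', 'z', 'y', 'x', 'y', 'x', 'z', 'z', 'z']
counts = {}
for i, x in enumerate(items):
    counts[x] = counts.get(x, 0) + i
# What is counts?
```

Initial: counts = {}, items = ['y', 'z', 'z', 'y', 'x', 'y', 'x', 'z', 'z', 'z']
i=0, x='y': counts = {'y': 0}
i=1, x='z': counts = {'y': 0, 'z': 1}
i=2, x='z': counts = {'y': 0, 'z': 3}
i=3, x='y': counts = {'y': 3, 'z': 3}
i=4, x='x': counts = {'y': 3, 'z': 3, 'x': 4}
i=5, x='y': counts = {'y': 8, 'z': 3, 'x': 4}
i=6, x='x': counts = {'y': 8, 'z': 3, 'x': 10}
i=7, x='z': counts = {'y': 8, 'z': 10, 'x': 10}
i=8, x='z': counts = {'y': 8, 'z': 18, 'x': 10}
i=9, x='z': counts = {'y': 8, 'z': 27, 'x': 10}

{'y': 8, 'z': 27, 'x': 10}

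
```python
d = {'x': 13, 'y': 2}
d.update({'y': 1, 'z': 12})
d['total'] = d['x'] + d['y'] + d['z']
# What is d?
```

After line 1: d = {'x': 13, 'y': 2}
After line 2 (y overwritten, z added): d = {'x': 13, 'y': 1, 'z': 12}
After line 3 (total = 13 + 1 + 12 = 26): d = {'x': 13, 'y': 1, 'z': 12, 'total': 26}

{'x': 13, 'y': 1, 'z': 12, 'total': 26}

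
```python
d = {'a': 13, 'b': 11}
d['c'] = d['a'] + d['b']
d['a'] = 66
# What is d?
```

After line 1: d = {'a': 13, 'b': 11}
After line 2 (d['c'] = 13 + 11): d = {'a': 13, 'b': 11, 'c': 24}
After line 3: d = {'a': 66, 'b': 11, 'c': 24}

{'a': 66, 'b': 11, 'c': 24}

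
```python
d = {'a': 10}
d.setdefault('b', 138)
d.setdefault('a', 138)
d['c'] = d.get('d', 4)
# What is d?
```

After line 1: d = {'a': 10}
After line 2 (setdefault adds 'b'=138): d = {'a': 10, 'b': 138}
After line 3 (setdefault 'a' no-op, already exists): d = {'a': 10, 'b': 138}
After line 4 (get('d', 4) returns default since 'd' not in d): d = {'a': 10, 'b': 138, 'c': 4}

{'a': 10, 'b': 138, 'c': 4}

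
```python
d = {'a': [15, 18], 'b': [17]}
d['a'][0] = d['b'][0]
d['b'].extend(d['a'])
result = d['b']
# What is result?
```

After line 1: d = {'a': [15, 18], 'b': [17]}
After line 2 (a[0] = b[0] = 17): d = {'a': [17, 18], 'b': [17]}
After line 3 (b.extend(a) appends [17, 18]): d = {'a': [17, 18], 'b': [17, 17, 18]}
After line 4: result = d['b'] = [17, 17, 18]

[17, 17, 18]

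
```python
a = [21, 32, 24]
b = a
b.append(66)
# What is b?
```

After line 1: a = [21, 32, 24]
After line 2 (b = a is an alias, same object): a = [21, 32, 24], b = [21, 32, 24]
After line 3 (b.append mutates the shared list): a = [21, 32, 24, 66], b = [21, 32, 24, 66]

[21, 32, 24, 66]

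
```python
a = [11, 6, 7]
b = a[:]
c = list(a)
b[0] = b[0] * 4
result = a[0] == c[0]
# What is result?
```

After line 1: a = [11, 6, 7]
After line 2 (b = a[:], copy): a = [11, 6, 7], b = [11, 6, 7]
After line 3 (c = list(a) is a copy, new object): c = [11, 6, 7]
After line 4 (b[0] = 11 * 4 = 44; only b mutates (copy)): a = [11, 6, 7], b = [44, 6, 7], c = [11, 6, 7]
After line 5 (a[0] = 11, c[0] = 11; result = True)

True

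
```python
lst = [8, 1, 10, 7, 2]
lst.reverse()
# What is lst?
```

[2, 7, 10, 1, 8]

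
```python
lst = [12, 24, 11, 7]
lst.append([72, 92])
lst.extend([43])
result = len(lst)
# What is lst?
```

After line 1: lst = [12, 24, 11, 7]
After line 2 (append adds [72, 92] as single element): lst = [12, 24, 11, 7, [72, 92]]
After line 3 (extend unpacks [43], adds 43): lst = [12, 24, 11, 7, [72, 92], 43]
After line 4: result = len(lst) = 6

[12, 24, 11, 7, [72, 92], 43]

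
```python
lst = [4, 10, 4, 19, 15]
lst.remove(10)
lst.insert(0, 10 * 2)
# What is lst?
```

After line 1: lst = [4, 10, 4, 19, 15]
After line 2 (remove first 10): lst = [4, 4, 19, 15]
After line 3 (insert 20 at index 0): lst = [20, 4, 4, 19, 15]

[20, 4, 4, 19, 15]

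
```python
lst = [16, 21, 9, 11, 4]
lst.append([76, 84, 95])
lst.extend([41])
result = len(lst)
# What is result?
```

After line 1: lst = [16, 21, 9, 11, 4]
After line 2 (append adds [76, 84, 95] as single element): lst = [16, 21, 9, 11, 4, [76, 84, 95]]
After line 3 (extend unpacks [41], adds 41): lst = [16, 21, 9, 11, 4, [76, 84, 95], 41]
After line 4: result = len(lst) = 7

7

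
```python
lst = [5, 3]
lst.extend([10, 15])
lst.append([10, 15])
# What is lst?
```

After line 1: lst = [5, 3]
After line 2 (extend unpacks [10, 15]): lst = [5, 3, 10, 15]
After line 3 (append adds [10, 15] as single element): lst = [5, 3, 10, 15, [10, 15]]

[5, 3, 10, 15, [10, 15]]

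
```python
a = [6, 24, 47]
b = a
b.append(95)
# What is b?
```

After line 1: a = [6, 24, 47]
After line 2 (b = a is an alias, same object): a = [6, 24, 47], b = [6, 24, 47]
After line 3 (b.append mutates the shared list): a = [6, 24, 47, 95], b = [6, 24, 47, 95]

[6, 24, 47, 95]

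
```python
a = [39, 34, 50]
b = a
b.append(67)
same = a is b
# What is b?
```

After line 1: a = [39, 34, 50]
After line 2 (b = a is an alias, same object): a = [39, 34, 50], b = [39, 34, 50]
After line 3 (b.append mutates the shared list): a = [39, 34, 50, 67], b = [39, 34, 50, 67]
After line 4 (same = a is b; same object -> True): same = True

[39, 34, 50, 67]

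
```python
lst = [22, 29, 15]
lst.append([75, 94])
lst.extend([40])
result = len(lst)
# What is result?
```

After line 1: lst = [22, 29, 15]
After line 2 (append adds [75, 94] as single element): lst = [22, 29, 15, [75, 94]]
After line 3 (extend unpacks [40], adds 40): lst = [22, 29, 15, [75, 94], 40]
After line 4: result = len(lst) = 5

5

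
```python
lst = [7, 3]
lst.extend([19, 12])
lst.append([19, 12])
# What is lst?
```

After line 1: lst = [7, 3]
After line 2 (extend unpacks [19, 12]): lst = [7, 3, 19, 12]
After line 3 (append adds [19, 12] as single element): lst = [7, 3, 19, 12, [19, 12]]

[7, 3, 19, 12, [19, 12]]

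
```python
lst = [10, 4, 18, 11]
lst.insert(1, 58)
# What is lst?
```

[10, 58, 4, 18, 11]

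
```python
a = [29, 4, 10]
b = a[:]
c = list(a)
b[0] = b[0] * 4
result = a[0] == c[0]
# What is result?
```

After line 1: a = [29, 4, 10]
After line 2 (b = a[:], copy): a = [29, 4, 10], b = [29, 4, 10]
After line 3 (c = list(a) is a copy, new object): c = [29, 4, 10]
After line 4 (b[0] = 29 * 4 = 116; only b mutates (copy)): a = [29, 4, 10], b = [116, 4, 10], c = [29, 4, 10]
After line 5 (a[0] = 29, c[0] = 29; result = True)

True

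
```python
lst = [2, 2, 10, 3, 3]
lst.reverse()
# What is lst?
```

[3, 3, 10, 2, 2]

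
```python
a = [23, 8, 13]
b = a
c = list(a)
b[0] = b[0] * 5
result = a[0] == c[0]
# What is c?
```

After line 1: a = [23, 8, 13]
After line 2 (b = a, alias): a = [23, 8, 13], b = [23, 8, 13]
After line 3 (c = list(a) is a copy, new object): c = [23, 8, 13]
After line 4 (b[0] = 23 * 5 = 115; mutates shared a/b): a = b = [115, 8, 13], c = [23, 8, 13]
After line 5 (a[0] = 115, c[0] = 23; result = False)

[23, 8, 13]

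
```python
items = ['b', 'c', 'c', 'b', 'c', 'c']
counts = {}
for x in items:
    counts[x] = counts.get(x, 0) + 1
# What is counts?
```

Initial: counts = {}, items = ['b', 'c', 'c', 'b', 'c', 'c']
See 'b': counts = {'b': 1}
See 'c': counts = {'b': 1, 'c': 1}
See 'c': counts = {'b': 1, 'c': 2}
See 'b': counts = {'b': 2, 'c': 2}
See 'c': counts = {'b': 2, 'c': 3}
See 'c': counts = {'b': 2, 'c': 4}

{'b': 2, 'c': 4}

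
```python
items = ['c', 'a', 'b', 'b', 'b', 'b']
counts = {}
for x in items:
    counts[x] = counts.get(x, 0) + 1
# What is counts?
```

Initial: counts = {}, items = ['c', 'a', 'b', 'b', 'b', 'b']
See 'c': counts = {'c': 1}
See 'a': counts = {'c': 1, 'a': 1}
See 'b': counts = {'c': 1, 'a': 1, 'b': 1}
See 'b': counts = {'c': 1, 'a': 1, 'b': 2}
See 'b': counts = {'c': 1, 'a': 1, 'b': 3}
See 'b': counts = {'c': 1, 'a': 1, 'b': 4}

{'c': 1, 'a': 1, 'b': 4}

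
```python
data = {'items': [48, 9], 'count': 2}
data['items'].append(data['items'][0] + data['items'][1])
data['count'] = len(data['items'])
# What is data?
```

After line 1: data = {'items': [48, 9], 'count': 2}
After line 2 (append 48 + 9 = 57): data = {'items': [48, 9, 57], 'count': 2}
After line 3 (count = len(items) = 3): data = {'items': [48, 9, 57], 'count': 3}

{'items': [48, 9, 57], 'count': 3}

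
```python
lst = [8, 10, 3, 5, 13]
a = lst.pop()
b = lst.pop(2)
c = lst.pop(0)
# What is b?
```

After line 1: lst = [8, 10, 3, 5, 13]
After line 2 (pop() -> a = 13): lst = [8, 10, 3, 5]
After line 3 (pop(2) -> b = 3): lst = [8, 10, 5]
After line 4 (pop(0) -> c = 8): lst = [10, 5]

3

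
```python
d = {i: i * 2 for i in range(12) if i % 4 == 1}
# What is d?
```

{1: 2, 5: 10, 9: 18}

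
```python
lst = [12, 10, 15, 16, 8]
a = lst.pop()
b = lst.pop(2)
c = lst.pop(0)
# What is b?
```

After line 1: lst = [12, 10, 15, 16, 8]
After line 2 (pop() -> a = 8): lst = [12, 10, 15, 16]
After line 3 (pop(2) -> b = 15): lst = [12, 10, 16]
After line 4 (pop(0) -> c = 12): lst = [10, 16]

15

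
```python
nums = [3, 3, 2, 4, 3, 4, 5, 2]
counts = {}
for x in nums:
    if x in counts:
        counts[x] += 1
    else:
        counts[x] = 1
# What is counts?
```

Initial: counts = {}, nums = [3, 3, 2, 4, 3, 4, 5, 2]
See 3: counts = {3: 1}
See 3: counts = {3: 2}
See 2: counts = {3: 2, 2: 1}
See 4: counts = {3: 2, 2: 1, 4: 1}
See 3: counts = {3: 3, 2: 1, 4: 1}
See 4: counts = {3: 3, 2: 1, 4: 2}
See 5: counts = {3: 3, 2: 1, 4: 2, 5: 1}
See 2: counts = {3: 3, 2: 2, 4: 2, 5: 1}

{3: 3, 2: 2, 4: 2, 5: 1}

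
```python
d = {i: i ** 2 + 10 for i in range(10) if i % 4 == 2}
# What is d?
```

{2: 14, 6: 46}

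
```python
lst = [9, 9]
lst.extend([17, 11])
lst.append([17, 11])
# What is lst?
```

After line 1: lst = [9, 9]
After line 2 (extend unpacks [17, 11]): lst = [9, 9, 17, 11]
After line 3 (append adds [17, 11] as single element): lst = [9, 9, 17, 11, [17, 11]]

[9, 9, 17, 11, [17, 11]]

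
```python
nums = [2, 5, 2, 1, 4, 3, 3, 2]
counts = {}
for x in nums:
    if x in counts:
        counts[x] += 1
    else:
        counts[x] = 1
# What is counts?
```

Initial: counts = {}, nums = [2, 5, 2, 1, 4, 3, 3, 2]
See 2: counts = {2: 1}
See 5: counts = {2: 1, 5: 1}
See 2: counts = {2: 2, 5: 1}
See 1: counts = {2: 2, 5: 1, 1: 1}
See 4: counts = {2: 2, 5: 1, 1: 1, 4: 1}
See 3: counts = {2: 2, 5: 1, 1: 1, 4: 1, 3: 1}
See 3: counts = {2: 2, 5: 1, 1: 1, 4: 1, 3: 2}
See 2: counts = {2: 3, 5: 1, 1: 1, 4: 1, 3: 2}

{2: 3, 5: 1, 1: 1, 4: 1, 3: 2}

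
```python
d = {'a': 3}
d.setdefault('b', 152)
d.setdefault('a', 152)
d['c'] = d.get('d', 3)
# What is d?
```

After line 1: d = {'a': 3}
After line 2 (setdefault adds 'b'=152): d = {'a': 3, 'b': 152}
After line 3 (setdefault 'a' no-op, already exists): d = {'a': 3, 'b': 152}
After line 4 (get('d', 3) returns default since 'd' not in d): d = {'a': 3, 'b': 152, 'c': 3}

{'a': 3, 'b': 152, 'c': 3}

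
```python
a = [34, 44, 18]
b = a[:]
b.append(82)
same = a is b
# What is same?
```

After line 1: a = [34, 44, 18]
After line 2 (b = a[:] is a shallow copy, new object): a = [34, 44, 18], b = [34, 44, 18]
After line 3 (append only mutates b): a = [34, 44, 18], b = [34, 44, 18, 82]
After line 4 (same = a is b; different objects -> False): same = False

False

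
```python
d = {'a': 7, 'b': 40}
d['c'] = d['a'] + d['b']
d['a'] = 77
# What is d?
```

After line 1: d = {'a': 7, 'b': 40}
After line 2 (d['c'] = 7 + 40): d = {'a': 7, 'b': 40, 'c': 47}
After line 3: d = {'a': 77, 'b': 40, 'c': 47}

{'a': 77, 'b': 40, 'c': 47}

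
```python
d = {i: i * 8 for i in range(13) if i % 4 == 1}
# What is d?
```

{1: 8, 5: 40, 9: 72}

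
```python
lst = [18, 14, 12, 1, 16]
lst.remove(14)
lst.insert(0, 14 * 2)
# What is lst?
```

After line 1: lst = [18, 14, 12, 1, 16]
After line 2 (remove first 14): lst = [18, 12, 1, 16]
After line 3 (insert 28 at index 0): lst = [28, 18, 12, 1, 16]

[28, 18, 12, 1, 16]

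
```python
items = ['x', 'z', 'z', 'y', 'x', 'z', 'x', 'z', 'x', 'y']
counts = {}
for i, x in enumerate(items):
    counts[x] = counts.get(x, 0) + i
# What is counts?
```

Initial: counts = {}, items = ['x', 'z', 'z', 'y', 'x', 'z', 'x', 'z', 'x', 'y']
i=0, x='x': counts = {'x': 0}
i=1, x='z': counts = {'x': 0, 'z': 1}
i=2, x='z': counts = {'x': 0, 'z': 3}
i=3, x='y': counts = {'x': 0, 'z': 3, 'y': 3}
i=4, x='x': counts = {'x': 4, 'z': 3, 'y': 3}
i=5, x='z': counts = {'x': 4, 'z': 8, 'y': 3}
i=6, x='x': counts = {'x': 10, 'z': 8, 'y': 3}
i=7, x='z': counts = {'x': 10, 'z': 15, 'y': 3}
i=8, x='x': counts = {'x': 18, 'z': 15, 'y': 3}
i=9, x='y': counts = {'x': 18, 'z': 15, 'y': 12}

{'x': 18, 'z': 15, 'y': 12}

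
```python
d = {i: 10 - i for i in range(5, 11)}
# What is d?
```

{5: 5, 6: 4, 7: 3, 8: 2, 9: 1, 10: 0}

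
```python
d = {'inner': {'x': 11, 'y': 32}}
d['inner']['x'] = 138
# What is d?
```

After line 1: d = {'inner': {'x': 11, 'y': 32}}
After line 2 (inner x overwritten): d = {'inner': {'x': 138, 'y': 32}}

{'inner': {'x': 138, 'y': 32}}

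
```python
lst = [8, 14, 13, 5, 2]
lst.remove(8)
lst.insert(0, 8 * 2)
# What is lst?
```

After line 1: lst = [8, 14, 13, 5, 2]
After line 2 (remove first 8): lst = [14, 13, 5, 2]
After line 3 (insert 16 at index 0): lst = [16, 14, 13, 5, 2]

[16, 14, 13, 5, 2]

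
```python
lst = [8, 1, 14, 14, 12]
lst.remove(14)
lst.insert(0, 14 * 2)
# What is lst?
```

After line 1: lst = [8, 1, 14, 14, 12]
After line 2 (remove first 14): lst = [8, 1, 14, 12]
After line 3 (insert 28 at index 0): lst = [28, 8, 1, 14, 12]

[28, 8, 1, 14, 12]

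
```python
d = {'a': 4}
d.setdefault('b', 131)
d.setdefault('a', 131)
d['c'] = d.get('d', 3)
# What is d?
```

After line 1: d = {'a': 4}
After line 2 (setdefault adds 'b'=131): d = {'a': 4, 'b': 131}
After line 3 (setdefault 'a' no-op, already exists): d = {'a': 4, 'b': 131}
After line 4 (get('d', 3) returns default since 'd' not in d): d = {'a': 4, 'b': 131, 'c': 3}

{'a': 4, 'b': 131, 'c': 3}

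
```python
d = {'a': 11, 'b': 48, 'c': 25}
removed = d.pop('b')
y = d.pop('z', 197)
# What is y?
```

After line 1: d = {'a': 11, 'b': 48, 'c': 25}
After line 2 (pop 'b' returns 48): d = {'a': 11, 'c': 25}, removed = 48
After line 3 (pop 'z' missing, returns default 197): d = {'a': 11, 'c': 25}, y = 197

197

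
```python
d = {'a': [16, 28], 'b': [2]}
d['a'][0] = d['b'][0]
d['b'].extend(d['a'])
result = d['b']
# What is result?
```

After line 1: d = {'a': [16, 28], 'b': [2]}
After line 2 (a[0] = b[0] = 2): d = {'a': [2, 28], 'b': [2]}
After line 3 (b.extend(a) appends [2, 28]): d = {'a': [2, 28], 'b': [2, 2, 28]}
After line 4: result = d['b'] = [2, 2, 28]

[2, 2, 28]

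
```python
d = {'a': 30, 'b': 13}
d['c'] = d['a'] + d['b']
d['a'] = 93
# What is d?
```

After line 1: d = {'a': 30, 'b': 13}
After line 2 (d['c'] = 30 + 13): d = {'a': 30, 'b': 13, 'c': 43}
After line 3: d = {'a': 93, 'b': 13, 'c': 43}

{'a': 93, 'b': 13, 'c': 43}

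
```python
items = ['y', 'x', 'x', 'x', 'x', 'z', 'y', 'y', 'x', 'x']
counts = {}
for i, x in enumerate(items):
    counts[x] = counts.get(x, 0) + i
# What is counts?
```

Initial: counts = {}, items = ['y', 'x', 'x', 'x', 'x', 'z', 'y', 'y', 'x', 'x']
i=0, x='y': counts = {'y': 0}
i=1, x='x': counts = {'y': 0, 'x': 1}
i=2, x='x': counts = {'y': 0, 'x': 3}
i=3, x='x': counts = {'y': 0, 'x': 6}
i=4, x='x': counts = {'y': 0, 'x': 10}
i=5, x='z': counts = {'y': 0, 'x': 10, 'z': 5}
i=6, x='y': counts = {'y': 6, 'x': 10, 'z': 5}
i=7, x='y': counts = {'y': 13, 'x': 10, 'z': 5}
i=8, x='x': counts = {'y': 13, 'x': 18, 'z': 5}
i=9, x='x': counts = {'y': 13, 'x': 27, 'z': 5}

{'y': 13, 'x': 27, 'z': 5}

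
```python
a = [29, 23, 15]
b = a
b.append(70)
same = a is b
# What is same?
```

After line 1: a = [29, 23, 15]
After line 2 (b = a is an alias, same object): a = [29, 23, 15], b = [29, 23, 15]
After line 3 (b.append mutates the shared list): a = [29, 23, 15, 70], b = [29, 23, 15, 70]
After line 4 (same = a is b; same object -> True): same = True

True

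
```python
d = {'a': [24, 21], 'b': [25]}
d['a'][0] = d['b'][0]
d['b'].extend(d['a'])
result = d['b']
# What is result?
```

After line 1: d = {'a': [24, 21], 'b': [25]}
After line 2 (a[0] = b[0] = 25): d = {'a': [25, 21], 'b': [25]}
After line 3 (b.extend(a) appends [25, 21]): d = {'a': [25, 21], 'b': [25, 25, 21]}
After line 4: result = d['b'] = [25, 25, 21]

[25, 25, 21]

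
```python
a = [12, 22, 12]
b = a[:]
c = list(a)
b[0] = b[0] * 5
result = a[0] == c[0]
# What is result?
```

After line 1: a = [12, 22, 12]
After line 2 (b = a[:], copy): a = [12, 22, 12], b = [12, 22, 12]
After line 3 (c = list(a) is a copy, new object): c = [12, 22, 12]
After line 4 (b[0] = 12 * 5 = 60; only b mutates (copy)): a = [12, 22, 12], b = [60, 22, 12], c = [12, 22, 12]
After line 5 (a[0] = 12, c[0] = 12; result = True)

True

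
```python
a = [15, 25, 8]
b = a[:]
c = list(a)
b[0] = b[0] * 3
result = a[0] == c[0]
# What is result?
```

After line 1: a = [15, 25, 8]
After line 2 (b = a[:], copy): a = [15, 25, 8], b = [15, 25, 8]
After line 3 (c = list(a) is a copy, new object): c = [15, 25, 8]
After line 4 (b[0] = 15 * 3 = 45; only b mutates (copy)): a = [15, 25, 8], b = [45, 25, 8], c = [15, 25, 8]
After line 5 (a[0] = 15, c[0] = 15; result = True)

True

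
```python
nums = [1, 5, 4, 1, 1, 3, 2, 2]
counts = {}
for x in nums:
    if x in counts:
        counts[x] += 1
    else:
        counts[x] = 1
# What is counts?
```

Initial: counts = {}, nums = [1, 5, 4, 1, 1, 3, 2, 2]
See 1: counts = {1: 1}
See 5: counts = {1: 1, 5: 1}
See 4: counts = {1: 1, 5: 1, 4: 1}
See 1: counts = {1: 2, 5: 1, 4: 1}
See 1: counts = {1: 3, 5: 1, 4: 1}
See 3: counts = {1: 3, 5: 1, 4: 1, 3: 1}
See 2: counts = {1: 3, 5: 1, 4: 1, 3: 1, 2: 1}
See 2: counts = {1: 3, 5: 1, 4: 1, 3: 1, 2: 2}

{1: 3, 5: 1, 4: 1, 3: 1, 2: 2}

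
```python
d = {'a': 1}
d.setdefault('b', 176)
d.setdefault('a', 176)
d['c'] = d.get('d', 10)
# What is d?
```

After line 1: d = {'a': 1}
After line 2 (setdefault adds 'b'=176): d = {'a': 1, 'b': 176}
After line 3 (setdefault 'a' no-op, already exists): d = {'a': 1, 'b': 176}
After line 4 (get('d', 10) returns default since 'd' not in d): d = {'a': 1, 'b': 176, 'c': 10}

{'a': 1, 'b': 176, 'c': 10}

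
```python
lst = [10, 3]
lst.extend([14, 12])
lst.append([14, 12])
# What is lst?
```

After line 1: lst = [10, 3]
After line 2 (extend unpacks [14, 12]): lst = [10, 3, 14, 12]
After line 3 (append adds [14, 12] as single element): lst = [10, 3, 14, 12, [14, 12]]

[10, 3, 14, 12, [14, 12]]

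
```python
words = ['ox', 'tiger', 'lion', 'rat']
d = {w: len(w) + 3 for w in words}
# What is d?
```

{'ox': 5, 'tiger': 8, 'lion': 7, 'rat': 6}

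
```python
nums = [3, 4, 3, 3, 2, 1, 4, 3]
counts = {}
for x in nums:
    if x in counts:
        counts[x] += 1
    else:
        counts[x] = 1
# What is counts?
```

Initial: counts = {}, nums = [3, 4, 3, 3, 2, 1, 4, 3]
See 3: counts = {3: 1}
See 4: counts = {3: 1, 4: 1}
See 3: counts = {3: 2, 4: 1}
See 3: counts = {3: 3, 4: 1}
See 2: counts = {3: 3, 4: 1, 2: 1}
See 1: counts = {3: 3, 4: 1, 2: 1, 1: 1}
See 4: counts = {3: 3, 4: 2, 2: 1, 1: 1}
See 3: counts = {3: 4, 4: 2, 2: 1, 1: 1}

{3: 4, 4: 2, 2: 1, 1: 1}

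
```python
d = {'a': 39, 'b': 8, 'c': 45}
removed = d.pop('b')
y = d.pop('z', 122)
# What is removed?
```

After line 1: d = {'a': 39, 'b': 8, 'c': 45}
After line 2 (pop 'b' returns 8): d = {'a': 39, 'c': 45}, removed = 8
After line 3 (pop 'z' missing, returns default 122): d = {'a': 39, 'c': 45}, y = 122

8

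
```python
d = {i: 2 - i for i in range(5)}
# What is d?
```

{0: 2, 1: 1, 2: 0, 3: -1, 4: -2}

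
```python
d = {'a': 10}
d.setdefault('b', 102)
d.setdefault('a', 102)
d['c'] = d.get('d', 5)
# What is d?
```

After line 1: d = {'a': 10}
After line 2 (setdefault adds 'b'=102): d = {'a': 10, 'b': 102}
After line 3 (setdefault 'a' no-op, already exists): d = {'a': 10, 'b': 102}
After line 4 (get('d', 5) returns default since 'd' not in d): d = {'a': 10, 'b': 102, 'c': 5}

{'a': 10, 'b': 102, 'c': 5}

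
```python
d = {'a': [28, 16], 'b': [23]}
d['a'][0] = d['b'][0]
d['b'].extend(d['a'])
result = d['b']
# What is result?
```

After line 1: d = {'a': [28, 16], 'b': [23]}
After line 2 (a[0] = b[0] = 23): d = {'a': [23, 16], 'b': [23]}
After line 3 (b.extend(a) appends [23, 16]): d = {'a': [23, 16], 'b': [23, 23, 16]}
After line 4: result = d['b'] = [23, 23, 16]

[23, 23, 16]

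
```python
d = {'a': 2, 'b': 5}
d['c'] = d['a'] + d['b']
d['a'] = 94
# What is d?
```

After line 1: d = {'a': 2, 'b': 5}
After line 2 (d['c'] = 2 + 5): d = {'a': 2, 'b': 5, 'c': 7}
After line 3: d = {'a': 94, 'b': 5, 'c': 7}

{'a': 94, 'b': 5, 'c': 7}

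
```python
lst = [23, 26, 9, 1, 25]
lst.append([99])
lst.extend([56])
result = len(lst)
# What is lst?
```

After line 1: lst = [23, 26, 9, 1, 25]
After line 2 (append adds [99] as single element): lst = [23, 26, 9, 1, 25, [99]]
After line 3 (extend unpacks [56], adds 56): lst = [23, 26, 9, 1, 25, [99], 56]
After line 4: result = len(lst) = 7

[23, 26, 9, 1, 25, [99], 56]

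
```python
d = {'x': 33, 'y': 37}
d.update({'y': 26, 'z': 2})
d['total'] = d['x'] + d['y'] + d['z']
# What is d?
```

After line 1: d = {'x': 33, 'y': 37}
After line 2 (y overwritten, z added): d = {'x': 33, 'y': 26, 'z': 2}
After line 3 (total = 33 + 26 + 2 = 61): d = {'x': 33, 'y': 26, 'z': 2, 'total': 61}

{'x': 33, 'y': 26, 'z': 2, 'total': 61}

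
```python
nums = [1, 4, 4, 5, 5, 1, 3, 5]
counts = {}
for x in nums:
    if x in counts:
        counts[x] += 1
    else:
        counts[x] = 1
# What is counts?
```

Initial: counts = {}, nums = [1, 4, 4, 5, 5, 1, 3, 5]
See 1: counts = {1: 1}
See 4: counts = {1: 1, 4: 1}
See 4: counts = {1: 1, 4: 2}
See 5: counts = {1: 1, 4: 2, 5: 1}
See 5: counts = {1: 1, 4: 2, 5: 2}
See 1: counts = {1: 2, 4: 2, 5: 2}
See 3: counts = {1: 2, 4: 2, 5: 2, 3: 1}
See 5: counts = {1: 2, 4: 2, 5: 3, 3: 1}

{1: 2, 4: 2, 5: 3, 3: 1}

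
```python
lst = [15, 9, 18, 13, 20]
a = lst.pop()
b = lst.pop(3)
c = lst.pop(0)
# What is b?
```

After line 1: lst = [15, 9, 18, 13, 20]
After line 2 (pop() -> a = 20): lst = [15, 9, 18, 13]
After line 3 (pop(3) -> b = 13): lst = [15, 9, 18]
After line 4 (pop(0) -> c = 15): lst = [9, 18]

13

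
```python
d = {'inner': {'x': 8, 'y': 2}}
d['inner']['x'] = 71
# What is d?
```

After line 1: d = {'inner': {'x': 8, 'y': 2}}
After line 2 (inner x overwritten): d = {'inner': {'x': 71, 'y': 2}}

{'inner': {'x': 71, 'y': 2}}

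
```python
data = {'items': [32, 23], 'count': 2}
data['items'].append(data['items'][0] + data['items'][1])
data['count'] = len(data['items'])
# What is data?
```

After line 1: data = {'items': [32, 23], 'count': 2}
After line 2 (append 32 + 23 = 55): data = {'items': [32, 23, 55], 'count': 2}
After line 3 (count = len(items) = 3): data = {'items': [32, 23, 55], 'count': 3}

{'items': [32, 23, 55], 'count': 3}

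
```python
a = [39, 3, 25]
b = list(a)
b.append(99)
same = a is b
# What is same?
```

After line 1: a = [39, 3, 25]
After line 2 (b = list(a) is a shallow copy, new object): a = [39, 3, 25], b = [39, 3, 25]
After line 3 (append only mutates b): a = [39, 3, 25], b = [39, 3, 25, 99]
After line 4 (same = a is b; different objects -> False): same = False

False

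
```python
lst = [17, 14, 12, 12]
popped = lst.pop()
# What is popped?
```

12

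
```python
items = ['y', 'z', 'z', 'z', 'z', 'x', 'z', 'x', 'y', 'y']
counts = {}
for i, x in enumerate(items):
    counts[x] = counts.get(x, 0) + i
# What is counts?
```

Initial: counts = {}, items = ['y', 'z', 'z', 'z', 'z', 'x', 'z', 'x', 'y', 'y']
i=0, x='y': counts = {'y': 0}
i=1, x='z': counts = {'y': 0, 'z': 1}
i=2, x='z': counts = {'y': 0, 'z': 3}
i=3, x='z': counts = {'y': 0, 'z': 6}
i=4, x='z': counts = {'y': 0, 'z': 10}
i=5, x='x': counts = {'y': 0, 'z': 10, 'x': 5}
i=6, x='z': counts = {'y': 0, 'z': 16, 'x': 5}
i=7, x='x': counts = {'y': 0, 'z': 16, 'x': 12}
i=8, x='y': counts = {'y': 8, 'z': 16, 'x': 12}
i=9, x='y': counts = {'y': 17, 'z': 16, 'x': 12}

{'y': 17, 'z': 16, 'x': 12}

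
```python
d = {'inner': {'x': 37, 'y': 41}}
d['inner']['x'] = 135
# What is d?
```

After line 1: d = {'inner': {'x': 37, 'y': 41}}
After line 2 (inner x overwritten): d = {'inner': {'x': 135, 'y': 41}}

{'inner': {'x': 135, 'y': 41}}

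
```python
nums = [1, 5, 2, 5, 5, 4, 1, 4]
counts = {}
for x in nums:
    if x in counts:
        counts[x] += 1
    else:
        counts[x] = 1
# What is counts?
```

Initial: counts = {}, nums = [1, 5, 2, 5, 5, 4, 1, 4]
See 1: counts = {1: 1}
See 5: counts = {1: 1, 5: 1}
See 2: counts = {1: 1, 5: 1, 2: 1}
See 5: counts = {1: 1, 5: 2, 2: 1}
See 5: counts = {1: 1, 5: 3, 2: 1}
See 4: counts = {1: 1, 5: 3, 2: 1, 4: 1}
See 1: counts = {1: 2, 5: 3, 2: 1, 4: 1}
See 4: counts = {1: 2, 5: 3, 2: 1, 4: 2}

{1: 2, 5: 3, 2: 1, 4: 2}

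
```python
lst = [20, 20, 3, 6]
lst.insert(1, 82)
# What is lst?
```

[20, 82, 20, 3, 6]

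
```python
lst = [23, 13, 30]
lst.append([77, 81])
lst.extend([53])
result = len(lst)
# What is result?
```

After line 1: lst = [23, 13, 30]
After line 2 (append adds [77, 81] as single element): lst = [23, 13, 30, [77, 81]]
After line 3 (extend unpacks [53], adds 53): lst = [23, 13, 30, [77, 81], 53]
After line 4: result = len(lst) = 5

5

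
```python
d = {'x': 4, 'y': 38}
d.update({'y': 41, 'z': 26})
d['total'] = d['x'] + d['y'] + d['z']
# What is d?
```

After line 1: d = {'x': 4, 'y': 38}
After line 2 (y overwritten, z added): d = {'x': 4, 'y': 41, 'z': 26}
After line 3 (total = 4 + 41 + 26 = 71): d = {'x': 4, 'y': 41, 'z': 26, 'total': 71}

{'x': 4, 'y': 41, 'z': 26, 'total': 71}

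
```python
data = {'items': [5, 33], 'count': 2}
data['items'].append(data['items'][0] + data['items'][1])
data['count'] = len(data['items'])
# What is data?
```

After line 1: data = {'items': [5, 33], 'count': 2}
After line 2 (append 5 + 33 = 38): data = {'items': [5, 33, 38], 'count': 2}
After line 3 (count = len(items) = 3): data = {'items': [5, 33, 38], 'count': 3}

{'items': [5, 33, 38], 'count': 3}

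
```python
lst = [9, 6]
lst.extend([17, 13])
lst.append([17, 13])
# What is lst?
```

After line 1: lst = [9, 6]
After line 2 (extend unpacks [17, 13]): lst = [9, 6, 17, 13]
After line 3 (append adds [17, 13] as single element): lst = [9, 6, 17, 13, [17, 13]]

[9, 6, 17, 13, [17, 13]]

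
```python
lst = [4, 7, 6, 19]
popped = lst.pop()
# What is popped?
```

19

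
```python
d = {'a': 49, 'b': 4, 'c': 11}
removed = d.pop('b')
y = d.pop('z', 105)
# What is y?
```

After line 1: d = {'a': 49, 'b': 4, 'c': 11}
After line 2 (pop 'b' returns 4): d = {'a': 49, 'c': 11}, removed = 4
After line 3 (pop 'z' missing, returns default 105): d = {'a': 49, 'c': 11}, y = 105

105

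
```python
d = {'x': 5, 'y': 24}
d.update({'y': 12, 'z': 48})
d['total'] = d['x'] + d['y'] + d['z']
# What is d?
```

After line 1: d = {'x': 5, 'y': 24}
After line 2 (y overwritten, z added): d = {'x': 5, 'y': 12, 'z': 48}
After line 3 (total = 5 + 12 + 48 = 65): d = {'x': 5, 'y': 12, 'z': 48, 'total': 65}

{'x': 5, 'y': 12, 'z': 48, 'total': 65}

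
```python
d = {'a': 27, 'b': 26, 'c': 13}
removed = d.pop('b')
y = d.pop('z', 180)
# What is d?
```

After line 1: d = {'a': 27, 'b': 26, 'c': 13}
After line 2 (pop 'b' returns 26): d = {'a': 27, 'c': 13}, removed = 26
After line 3 (pop 'z' missing, returns default 180): d = {'a': 27, 'c': 13}, y = 180

{'a': 27, 'c': 13}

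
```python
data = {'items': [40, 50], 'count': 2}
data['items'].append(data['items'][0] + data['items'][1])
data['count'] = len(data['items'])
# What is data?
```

After line 1: data = {'items': [40, 50], 'count': 2}
After line 2 (append 40 + 50 = 90): data = {'items': [40, 50, 90], 'count': 2}
After line 3 (count = len(items) = 3): data = {'items': [40, 50, 90], 'count': 3}

{'items': [40, 50, 90], 'count': 3}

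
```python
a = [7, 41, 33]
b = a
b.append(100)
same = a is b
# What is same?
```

After line 1: a = [7, 41, 33]
After line 2 (b = a is an alias, same object): a = [7, 41, 33], b = [7, 41, 33]
After line 3 (b.append mutates the shared list): a = [7, 41, 33, 100], b = [7, 41, 33, 100]
After line 4 (same = a is b; same object -> True): same = True

True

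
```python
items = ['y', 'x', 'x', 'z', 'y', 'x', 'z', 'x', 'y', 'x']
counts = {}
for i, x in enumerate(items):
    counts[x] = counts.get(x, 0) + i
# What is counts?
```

Initial: counts = {}, items = ['y', 'x', 'x', 'z', 'y', 'x', 'z', 'x', 'y', 'x']
i=0, x='y': counts = {'y': 0}
i=1, x='x': counts = {'y': 0, 'x': 1}
i=2, x='x': counts = {'y': 0, 'x': 3}
i=3, x='z': counts = {'y': 0, 'x': 3, 'z': 3}
i=4, x='y': counts = {'y': 4, 'x': 3, 'z': 3}
i=5, x='x': counts = {'y': 4, 'x': 8, 'z': 3}
i=6, x='z': counts = {'y': 4, 'x': 8, 'z': 9}
i=7, x='x': counts = {'y': 4, 'x': 15, 'z': 9}
i=8, x='y': counts = {'y': 12, 'x': 15, 'z': 9}
i=9, x='x': counts = {'y': 12, 'x': 24, 'z': 9}

{'y': 12, 'x': 24, 'z': 9}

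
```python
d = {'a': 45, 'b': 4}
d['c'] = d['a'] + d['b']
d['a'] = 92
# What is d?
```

After line 1: d = {'a': 45, 'b': 4}
After line 2 (d['c'] = 45 + 4): d = {'a': 45, 'b': 4, 'c': 49}
After line 3: d = {'a': 92, 'b': 4, 'c': 49}

{'a': 92, 'b': 4, 'c': 49}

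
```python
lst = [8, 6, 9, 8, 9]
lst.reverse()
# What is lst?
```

[9, 8, 9, 6, 8]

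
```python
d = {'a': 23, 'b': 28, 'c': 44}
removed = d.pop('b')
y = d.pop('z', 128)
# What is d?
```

After line 1: d = {'a': 23, 'b': 28, 'c': 44}
After line 2 (pop 'b' returns 28): d = {'a': 23, 'c': 44}, removed = 28
After line 3 (pop 'z' missing, returns default 128): d = {'a': 23, 'c': 44}, y = 128

{'a': 23, 'c': 44}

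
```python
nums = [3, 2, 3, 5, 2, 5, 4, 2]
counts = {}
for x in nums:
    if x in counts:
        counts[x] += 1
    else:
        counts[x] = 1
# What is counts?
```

Initial: counts = {}, nums = [3, 2, 3, 5, 2, 5, 4, 2]
See 3: counts = {3: 1}
See 2: counts = {3: 1, 2: 1}
See 3: counts = {3: 2, 2: 1}
See 5: counts = {3: 2, 2: 1, 5: 1}
See 2: counts = {3: 2, 2: 2, 5: 1}
See 5: counts = {3: 2, 2: 2, 5: 2}
See 4: counts = {3: 2, 2: 2, 5: 2, 4: 1}
See 2: counts = {3: 2, 2: 3, 5: 2, 4: 1}

{3: 2, 2: 3, 5: 2, 4: 1}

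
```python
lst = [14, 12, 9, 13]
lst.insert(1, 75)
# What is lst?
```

[14, 75, 12, 9, 13]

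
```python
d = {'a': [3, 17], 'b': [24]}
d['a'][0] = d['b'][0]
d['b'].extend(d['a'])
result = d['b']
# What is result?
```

After line 1: d = {'a': [3, 17], 'b': [24]}
After line 2 (a[0] = b[0] = 24): d = {'a': [24, 17], 'b': [24]}
After line 3 (b.extend(a) appends [24, 17]): d = {'a': [24, 17], 'b': [24, 24, 17]}
After line 4: result = d['b'] = [24, 24, 17]

[24, 24, 17]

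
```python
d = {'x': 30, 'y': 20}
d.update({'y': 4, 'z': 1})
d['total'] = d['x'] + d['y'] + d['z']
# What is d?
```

After line 1: d = {'x': 30, 'y': 20}
After line 2 (y overwritten, z added): d = {'x': 30, 'y': 4, 'z': 1}
After line 3 (total = 30 + 4 + 1 = 35): d = {'x': 30, 'y': 4, 'z': 1, 'total': 35}

{'x': 30, 'y': 4, 'z': 1, 'total': 35}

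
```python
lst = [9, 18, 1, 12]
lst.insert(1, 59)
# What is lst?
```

[9, 59, 18, 1, 12]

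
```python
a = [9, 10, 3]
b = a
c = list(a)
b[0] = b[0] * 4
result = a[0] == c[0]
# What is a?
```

After line 1: a = [9, 10, 3]
After line 2 (b = a, alias): a = [9, 10, 3], b = [9, 10, 3]
After line 3 (c = list(a) is a copy, new object): c = [9, 10, 3]
After line 4 (b[0] = 9 * 4 = 36; mutates shared a/b): a = b = [36, 10, 3], c = [9, 10, 3]
After line 5 (a[0] = 36, c[0] = 9; result = False)

[36, 10, 3]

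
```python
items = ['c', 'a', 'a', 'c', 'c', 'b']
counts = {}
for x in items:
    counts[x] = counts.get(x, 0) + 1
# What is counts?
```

Initial: counts = {}, items = ['c', 'a', 'a', 'c', 'c', 'b']
See 'c': counts = {'c': 1}
See 'a': counts = {'c': 1, 'a': 1}
See 'a': counts = {'c': 1, 'a': 2}
See 'c': counts = {'c': 2, 'a': 2}
See 'c': counts = {'c': 3, 'a': 2}
See 'b': counts = {'c': 3, 'a': 2, 'b': 1}

{'c': 3, 'a': 2, 'b': 1}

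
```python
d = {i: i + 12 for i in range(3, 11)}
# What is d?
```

{3: 15, 4: 16, 5: 17, 6: 18, 7: 19, 8: 20, 9: 21, 10: 22}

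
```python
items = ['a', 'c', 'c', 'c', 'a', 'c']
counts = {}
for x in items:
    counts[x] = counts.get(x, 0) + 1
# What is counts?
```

Initial: counts = {}, items = ['a', 'c', 'c', 'c', 'a', 'c']
See 'a': counts = {'a': 1}
See 'c': counts = {'a': 1, 'c': 1}
See 'c': counts = {'a': 1, 'c': 2}
See 'c': counts = {'a': 1, 'c': 3}
See 'a': counts = {'a': 2, 'c': 3}
See 'c': counts = {'a': 2, 'c': 4}

{'a': 2, 'c': 4}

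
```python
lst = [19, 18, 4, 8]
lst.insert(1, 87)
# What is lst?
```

[19, 87, 18, 4, 8]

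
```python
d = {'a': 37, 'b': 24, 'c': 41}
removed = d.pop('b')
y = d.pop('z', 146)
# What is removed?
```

After line 1: d = {'a': 37, 'b': 24, 'c': 41}
After line 2 (pop 'b' returns 24): d = {'a': 37, 'c': 41}, removed = 24
After line 3 (pop 'z' missing, returns default 146): d = {'a': 37, 'c': 41}, y = 146

24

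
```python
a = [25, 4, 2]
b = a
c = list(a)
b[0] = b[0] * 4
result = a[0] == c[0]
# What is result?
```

After line 1: a = [25, 4, 2]
After line 2 (b = a, alias): a = [25, 4, 2], b = [25, 4, 2]
After line 3 (c = list(a) is a copy, new object): c = [25, 4, 2]
After line 4 (b[0] = 25 * 4 = 100; mutates shared a/b): a = b = [100, 4, 2], c = [25, 4, 2]
After line 5 (a[0] = 100, c[0] = 25; result = False)

False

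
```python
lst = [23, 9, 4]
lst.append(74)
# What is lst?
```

[23, 9, 4, 74]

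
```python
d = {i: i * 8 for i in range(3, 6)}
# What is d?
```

{3: 24, 4: 32, 5: 40}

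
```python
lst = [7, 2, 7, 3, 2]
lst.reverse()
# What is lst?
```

[2, 3, 7, 2, 7]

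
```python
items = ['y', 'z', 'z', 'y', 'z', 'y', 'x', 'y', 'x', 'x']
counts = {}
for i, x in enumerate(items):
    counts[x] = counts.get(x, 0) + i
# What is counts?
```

Initial: counts = {}, items = ['y', 'z', 'z', 'y', 'z', 'y', 'x', 'y', 'x', 'x']
i=0, x='y': counts = {'y': 0}
i=1, x='z': counts = {'y': 0, 'z': 1}
i=2, x='z': counts = {'y': 0, 'z': 3}
i=3, x='y': counts = {'y': 3, 'z': 3}
i=4, x='z': counts = {'y': 3, 'z': 7}
i=5, x='y': counts = {'y': 8, 'z': 7}
i=6, x='x': counts = {'y': 8, 'z': 7, 'x': 6}
i=7, x='y': counts = {'y': 15, 'z': 7, 'x': 6}
i=8, x='x': counts = {'y': 15, 'z': 7, 'x': 14}
i=9, x='x': counts = {'y': 15, 'z': 7, 'x': 23}

{'y': 15, 'z': 7, 'x': 23}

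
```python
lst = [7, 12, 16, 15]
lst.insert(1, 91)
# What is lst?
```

[7, 91, 12, 16, 15]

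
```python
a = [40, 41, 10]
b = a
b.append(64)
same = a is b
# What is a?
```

After line 1: a = [40, 41, 10]
After line 2 (b = a is an alias, same object): a = [40, 41, 10], b = [40, 41, 10]
After line 3 (b.append mutates the shared list): a = [40, 41, 10, 64], b = [40, 41, 10, 64]
After line 4 (same = a is b; same object -> True): same = True

[40, 41, 10, 64]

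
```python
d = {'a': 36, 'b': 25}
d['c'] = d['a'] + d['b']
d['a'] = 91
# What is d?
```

After line 1: d = {'a': 36, 'b': 25}
After line 2 (d['c'] = 36 + 25): d = {'a': 36, 'b': 25, 'c': 61}
After line 3: d = {'a': 91, 'b': 25, 'c': 61}

{'a': 91, 'b': 25, 'c': 61}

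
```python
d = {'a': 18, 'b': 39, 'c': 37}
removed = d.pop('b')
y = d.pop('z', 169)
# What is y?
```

After line 1: d = {'a': 18, 'b': 39, 'c': 37}
After line 2 (pop 'b' returns 39): d = {'a': 18, 'c': 37}, removed = 39
After line 3 (pop 'z' missing, returns default 169): d = {'a': 18, 'c': 37}, y = 169

169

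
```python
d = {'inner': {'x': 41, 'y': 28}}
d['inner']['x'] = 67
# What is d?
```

After line 1: d = {'inner': {'x': 41, 'y': 28}}
After line 2 (inner x overwritten): d = {'inner': {'x': 67, 'y': 28}}

{'inner': {'x': 67, 'y': 28}}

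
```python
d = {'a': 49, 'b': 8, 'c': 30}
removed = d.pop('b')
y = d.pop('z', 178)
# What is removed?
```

After line 1: d = {'a': 49, 'b': 8, 'c': 30}
After line 2 (pop 'b' returns 8): d = {'a': 49, 'c': 30}, removed = 8
After line 3 (pop 'z' missing, returns default 178): d = {'a': 49, 'c': 30}, y = 178

8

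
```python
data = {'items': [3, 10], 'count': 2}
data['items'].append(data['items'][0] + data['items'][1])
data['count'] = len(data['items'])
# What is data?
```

After line 1: data = {'items': [3, 10], 'count': 2}
After line 2 (append 3 + 10 = 13): data = {'items': [3, 10, 13], 'count': 2}
After line 3 (count = len(items) = 3): data = {'items': [3, 10, 13], 'count': 3}

{'items': [3, 10, 13], 'count': 3}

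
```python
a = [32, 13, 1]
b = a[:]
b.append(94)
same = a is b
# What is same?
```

After line 1: a = [32, 13, 1]
After line 2 (b = a[:] is a shallow copy, new object): a = [32, 13, 1], b = [32, 13, 1]
After line 3 (append only mutates b): a = [32, 13, 1], b = [32, 13, 1, 94]
After line 4 (same = a is b; different objects -> False): same = False

False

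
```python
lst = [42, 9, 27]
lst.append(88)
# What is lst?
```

[42, 9, 27, 88]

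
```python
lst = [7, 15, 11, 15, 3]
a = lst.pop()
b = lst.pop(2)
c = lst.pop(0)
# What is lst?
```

After line 1: lst = [7, 15, 11, 15, 3]
After line 2 (pop() -> a = 3): lst = [7, 15, 11, 15]
After line 3 (pop(2) -> b = 11): lst = [7, 15, 15]
After line 4 (pop(0) -> c = 7): lst = [15, 15]

[15, 15]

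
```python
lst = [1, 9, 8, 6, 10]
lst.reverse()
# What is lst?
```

[10, 6, 8, 9, 1]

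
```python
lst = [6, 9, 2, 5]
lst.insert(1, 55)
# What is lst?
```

[6, 55, 9, 2, 5]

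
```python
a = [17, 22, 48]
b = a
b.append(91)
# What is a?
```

After line 1: a = [17, 22, 48]
After line 2 (b = a is an alias, same object): a = [17, 22, 48], b = [17, 22, 48]
After line 3 (b.append mutates the shared list): a = [17, 22, 48, 91], b = [17, 22, 48, 91]

[17, 22, 48, 91]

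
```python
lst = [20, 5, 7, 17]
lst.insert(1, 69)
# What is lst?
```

[20, 69, 5, 7, 17]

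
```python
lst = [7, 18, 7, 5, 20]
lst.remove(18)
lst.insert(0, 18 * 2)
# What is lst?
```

After line 1: lst = [7, 18, 7, 5, 20]
After line 2 (remove first 18): lst = [7, 7, 5, 20]
After line 3 (insert 36 at index 0): lst = [36, 7, 7, 5, 20]

[36, 7, 7, 5, 20]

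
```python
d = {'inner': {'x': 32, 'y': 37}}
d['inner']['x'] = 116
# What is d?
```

After line 1: d = {'inner': {'x': 32, 'y': 37}}
After line 2 (inner x overwritten): d = {'inner': {'x': 116, 'y': 37}}

{'inner': {'x': 116, 'y': 37}}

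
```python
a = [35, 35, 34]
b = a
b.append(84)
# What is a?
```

After line 1: a = [35, 35, 34]
After line 2 (b = a is an alias, same object): a = [35, 35, 34], b = [35, 35, 34]
After line 3 (b.append mutates the shared list): a = [35, 35, 34, 84], b = [35, 35, 34, 84]

[35, 35, 34, 84]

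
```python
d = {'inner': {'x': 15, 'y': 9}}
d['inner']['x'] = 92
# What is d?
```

After line 1: d = {'inner': {'x': 15, 'y': 9}}
After line 2 (inner x overwritten): d = {'inner': {'x': 92, 'y': 9}}

{'inner': {'x': 92, 'y': 9}}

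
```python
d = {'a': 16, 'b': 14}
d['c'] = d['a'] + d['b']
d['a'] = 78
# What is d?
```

After line 1: d = {'a': 16, 'b': 14}
After line 2 (d['c'] = 16 + 14): d = {'a': 16, 'b': 14, 'c': 30}
After line 3: d = {'a': 78, 'b': 14, 'c': 30}

{'a': 78, 'b': 14, 'c': 30}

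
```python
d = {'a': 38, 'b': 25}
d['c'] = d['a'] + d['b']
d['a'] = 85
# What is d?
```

After line 1: d = {'a': 38, 'b': 25}
After line 2 (d['c'] = 38 + 25): d = {'a': 38, 'b': 25, 'c': 63}
After line 3: d = {'a': 85, 'b': 25, 'c': 63}

{'a': 85, 'b': 25, 'c': 63}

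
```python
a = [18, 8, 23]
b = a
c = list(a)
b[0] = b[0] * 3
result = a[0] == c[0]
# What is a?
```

After line 1: a = [18, 8, 23]
After line 2 (b = a, alias): a = [18, 8, 23], b = [18, 8, 23]
After line 3 (c = list(a) is a copy, new object): c = [18, 8, 23]
After line 4 (b[0] = 18 * 3 = 54; mutates shared a/b): a = b = [54, 8, 23], c = [18, 8, 23]
After line 5 (a[0] = 54, c[0] = 18; result = False)

[54, 8, 23]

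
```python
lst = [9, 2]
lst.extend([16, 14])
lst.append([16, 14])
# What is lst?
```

After line 1: lst = [9, 2]
After line 2 (extend unpacks [16, 14]): lst = [9, 2, 16, 14]
After line 3 (append adds [16, 14] as single element): lst = [9, 2, 16, 14, [16, 14]]

[9, 2, 16, 14, [16, 14]]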